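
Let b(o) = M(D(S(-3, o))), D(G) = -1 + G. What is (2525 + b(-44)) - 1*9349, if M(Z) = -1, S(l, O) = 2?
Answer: -6825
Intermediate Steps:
b(o) = -1
(2525 + b(-44)) - 1*9349 = (2525 - 1) - 1*9349 = 2524 - 9349 = -6825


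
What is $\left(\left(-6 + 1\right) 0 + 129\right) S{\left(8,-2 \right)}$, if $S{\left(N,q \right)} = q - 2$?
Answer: $-516$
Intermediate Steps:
$S{\left(N,q \right)} = -2 + q$ ($S{\left(N,q \right)} = q - 2 = -2 + q$)
$\left(\left(-6 + 1\right) 0 + 129\right) S{\left(8,-2 \right)} = \left(\left(-6 + 1\right) 0 + 129\right) \left(-2 - 2\right) = \left(\left(-5\right) 0 + 129\right) \left(-4\right) = \left(0 + 129\right) \left(-4\right) = 129 \left(-4\right) = -516$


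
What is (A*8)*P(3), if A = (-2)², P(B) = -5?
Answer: -160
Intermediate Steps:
A = 4
(A*8)*P(3) = (4*8)*(-5) = 32*(-5) = -160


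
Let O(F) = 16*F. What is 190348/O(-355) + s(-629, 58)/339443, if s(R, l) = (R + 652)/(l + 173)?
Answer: -3731360070811/111344092860 ≈ -33.512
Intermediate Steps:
s(R, l) = (652 + R)/(173 + l)
190348/O(-355) + s(-629, 58)/339443 = 190348/((16*(-355))) + ((652 - 629)/(173 + 58))/339443 = 190348/(-5680) + (23/231)*(1/339443) = 190348*(-1/5680) + ((1/231)*23)*(1/339443) = -47587/1420 + (23/231)*(1/339443) = -47587/1420 + 23/78411333 = -3731360070811/111344092860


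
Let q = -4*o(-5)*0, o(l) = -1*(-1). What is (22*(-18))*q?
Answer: 0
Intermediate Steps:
o(l) = 1
q = 0 (q = -4*1*0 = -4*0 = 0)
(22*(-18))*q = (22*(-18))*0 = -396*0 = 0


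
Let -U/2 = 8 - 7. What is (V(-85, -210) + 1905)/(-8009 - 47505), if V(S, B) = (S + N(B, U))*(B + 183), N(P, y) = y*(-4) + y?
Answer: -2019/27757 ≈ -0.072738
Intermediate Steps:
U = -2 (U = -2*(8 - 7) = -2*1 = -2)
N(P, y) = -3*y (N(P, y) = -4*y + y = -3*y)
V(S, B) = (6 + S)*(183 + B) (V(S, B) = (S - 3*(-2))*(B + 183) = (S + 6)*(183 + B) = (6 + S)*(183 + B))
(V(-85, -210) + 1905)/(-8009 - 47505) = ((1098 + 6*(-210) + 183*(-85) - 210*(-85)) + 1905)/(-8009 - 47505) = ((1098 - 1260 - 15555 + 17850) + 1905)/(-55514) = (2133 + 1905)*(-1/55514) = 4038*(-1/55514) = -2019/27757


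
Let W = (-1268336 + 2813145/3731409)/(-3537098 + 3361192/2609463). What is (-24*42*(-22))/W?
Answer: 84861682113804015575232/1372194107066957353 ≈ 61844.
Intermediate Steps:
W = 1372194107066957353/3826735304554654382 (W = (-1268336 + 2813145*(1/3731409))/(-3537098 + 3361192*(1/2609463)) = (-1268336 + 937715/1243803)/(-3537098 + 3361192/2609463) = -1577559184093/(1243803*(-9229922997182/2609463)) = -1577559184093/1243803*(-2609463/9229922997182) = 1372194107066957353/3826735304554654382 ≈ 0.35858)
(-24*42*(-22))/W = (-24*42*(-22))/(1372194107066957353/3826735304554654382) = -1008*(-22)*(3826735304554654382/1372194107066957353) = 22176*(3826735304554654382/1372194107066957353) = 84861682113804015575232/1372194107066957353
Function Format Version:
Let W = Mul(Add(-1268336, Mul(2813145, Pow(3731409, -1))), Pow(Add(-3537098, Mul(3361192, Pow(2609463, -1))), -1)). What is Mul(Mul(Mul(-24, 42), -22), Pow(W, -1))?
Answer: Rational(84861682113804015575232, 1372194107066957353) ≈ 61844.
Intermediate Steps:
W = Rational(1372194107066957353, 3826735304554654382) (W = Mul(Add(-1268336, Mul(2813145, Rational(1, 3731409))), Pow(Add(-3537098, Mul(3361192, Rational(1, 2609463))), -1)) = Mul(Add(-1268336, Rational(937715, 1243803)), Pow(Add(-3537098, Rational(3361192, 2609463)), -1)) = Mul(Rational(-1577559184093, 1243803), Pow(Rational(-9229922997182, 2609463), -1)) = Mul(Rational(-1577559184093, 1243803), Rational(-2609463, 9229922997182)) = Rational(1372194107066957353, 3826735304554654382) ≈ 0.35858)
Mul(Mul(Mul(-24, 42), -22), Pow(W, -1)) = Mul(Mul(Mul(-24, 42), -22), Pow(Rational(1372194107066957353, 3826735304554654382), -1)) = Mul(Mul(-1008, -22), Rational(3826735304554654382, 1372194107066957353)) = Mul(22176, Rational(3826735304554654382, 1372194107066957353)) = Rational(84861682113804015575232, 1372194107066957353)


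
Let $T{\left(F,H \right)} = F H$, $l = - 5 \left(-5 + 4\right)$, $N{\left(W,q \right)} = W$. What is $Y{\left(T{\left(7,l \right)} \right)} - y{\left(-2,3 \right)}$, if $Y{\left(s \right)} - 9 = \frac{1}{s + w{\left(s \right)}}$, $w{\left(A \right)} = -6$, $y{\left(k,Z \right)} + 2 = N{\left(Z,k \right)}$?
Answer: $\frac{233}{29} \approx 8.0345$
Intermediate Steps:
$y{\left(k,Z \right)} = -2 + Z$
$l = 5$ ($l = \left(-5\right) \left(-1\right) = 5$)
$Y{\left(s \right)} = 9 + \frac{1}{-6 + s}$ ($Y{\left(s \right)} = 9 + \frac{1}{s - 6} = 9 + \frac{1}{-6 + s}$)
$Y{\left(T{\left(7,l \right)} \right)} - y{\left(-2,3 \right)} = \frac{-53 + 9 \cdot 7 \cdot 5}{-6 + 7 \cdot 5} - \left(-2 + 3\right) = \frac{-53 + 9 \cdot 35}{-6 + 35} - 1 = \frac{-53 + 315}{29} - 1 = \frac{1}{29} \cdot 262 - 1 = \frac{262}{29} - 1 = \frac{233}{29}$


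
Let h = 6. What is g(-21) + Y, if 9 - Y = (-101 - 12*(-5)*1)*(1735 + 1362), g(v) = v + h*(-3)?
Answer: 126947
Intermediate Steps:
g(v) = -18 + v (g(v) = v + 6*(-3) = v - 18 = -18 + v)
Y = 126986 (Y = 9 - (-101 - 12*(-5)*1)*(1735 + 1362) = 9 - (-101 + 60*1)*3097 = 9 - (-101 + 60)*3097 = 9 - (-41)*3097 = 9 - 1*(-126977) = 9 + 126977 = 126986)
g(-21) + Y = (-18 - 21) + 126986 = -39 + 126986 = 126947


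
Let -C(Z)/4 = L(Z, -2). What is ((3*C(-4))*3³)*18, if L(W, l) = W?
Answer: 23328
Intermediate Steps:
C(Z) = -4*Z
((3*C(-4))*3³)*18 = ((3*(-4*(-4)))*3³)*18 = ((3*16)*27)*18 = (48*27)*18 = 1296*18 = 23328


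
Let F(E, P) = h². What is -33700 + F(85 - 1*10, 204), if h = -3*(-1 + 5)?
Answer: -33556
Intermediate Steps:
h = -12 (h = -3*4 = -12)
F(E, P) = 144 (F(E, P) = (-12)² = 144)
-33700 + F(85 - 1*10, 204) = -33700 + 144 = -33556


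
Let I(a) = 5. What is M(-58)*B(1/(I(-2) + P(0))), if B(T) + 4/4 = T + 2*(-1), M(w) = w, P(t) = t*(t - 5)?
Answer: 812/5 ≈ 162.40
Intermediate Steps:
P(t) = t*(-5 + t)
B(T) = -3 + T (B(T) = -1 + (T + 2*(-1)) = -1 + (T - 2) = -1 + (-2 + T) = -3 + T)
M(-58)*B(1/(I(-2) + P(0))) = -58*(-3 + 1/(5 + 0*(-5 + 0))) = -58*(-3 + 1/(5 + 0*(-5))) = -58*(-3 + 1/(5 + 0)) = -58*(-3 + 1/5) = -58*(-14/5) = 812/5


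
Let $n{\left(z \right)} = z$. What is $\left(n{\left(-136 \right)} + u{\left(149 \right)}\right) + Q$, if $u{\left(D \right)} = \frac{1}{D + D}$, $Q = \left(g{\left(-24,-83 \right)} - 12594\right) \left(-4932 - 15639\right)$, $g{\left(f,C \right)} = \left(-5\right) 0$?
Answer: $\frac{77203169325}{298} \approx 2.5907 \cdot 10^{8}$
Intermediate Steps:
$g{\left(f,C \right)} = 0$
$Q = 259071174$ ($Q = \left(0 - 12594\right) \left(-4932 - 15639\right) = \left(-12594\right) \left(-20571\right) = 259071174$)
$u{\left(D \right)} = \frac{1}{2 D}$
$\left(n{\left(-136 \right)} + u{\left(149 \right)}\right) + Q = \left(-136 + \frac{1}{2 \cdot 149}\right) + 259071174 = \left(-136 + \frac{1}{2} \cdot \frac{1}{149}\right) + 259071174 = \left(-136 + \frac{1}{298}\right) + 259071174 = - \frac{40527}{298} + 259071174 = \frac{77203169325}{298}$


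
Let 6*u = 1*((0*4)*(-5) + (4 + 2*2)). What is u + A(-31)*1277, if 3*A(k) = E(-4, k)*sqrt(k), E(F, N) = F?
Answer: 4/3 - 5108*I*sqrt(31)/3 ≈ 1.3333 - 9480.0*I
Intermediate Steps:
u = 4/3 (u = (1*((0*4)*(-5) + (4 + 2*2)))/6 = (1*(0*(-5) + (4 + 4)))/6 = (1*(0 + 8))/6 = (1*8)/6 = (1/6)*8 = 4/3 ≈ 1.3333)
A(k) = -4*sqrt(k)/3 (A(k) = (-4*sqrt(k))/3 = -4*sqrt(k)/3)
u + A(-31)*1277 = 4/3 - 4*I*sqrt(31)/3*1277 = 4/3 - 5108*I*sqrt(31)/3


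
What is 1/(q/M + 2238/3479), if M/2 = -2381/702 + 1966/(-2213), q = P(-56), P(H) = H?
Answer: 23132862515/166213174542 ≈ 0.13918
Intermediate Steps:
q = -56
M = -6649285/776763 (M = 2*(-2381/702 + 1966/(-2213)) = 2*(-2381*1/702 + 1966*(-1/2213)) = 2*(-2381/702 - 1966/2213) = 2*(-6649285/1553526) = -6649285/776763 ≈ -8.5602)
1/(q/M + 2238/3479) = 1/(-56/(-6649285/776763) + 2238/3479) = 1/(-56*(-776763/6649285) + 2238*(1/3479)) = 1/(43498728/6649285 + 2238/3479) = 1/(166213174542/23132862515) = 23132862515/166213174542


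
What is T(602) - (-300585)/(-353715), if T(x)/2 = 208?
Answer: 9789657/23581 ≈ 415.15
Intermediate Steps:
T(x) = 416 (T(x) = 2*208 = 416)
T(602) - (-300585)/(-353715) = 416 - (-300585)/(-353715) = 416 - (-300585)*(-1)/353715 = 416 - 1*20039/23581 = 416 - 20039/23581 = 9789657/23581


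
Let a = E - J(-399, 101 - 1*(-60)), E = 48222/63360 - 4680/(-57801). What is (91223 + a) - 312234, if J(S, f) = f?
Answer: -14999792544987/67819840 ≈ -2.2117e+5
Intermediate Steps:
E = 57107493/67819840 (E = 48222*(1/63360) - 4680*(-1/57801) = 2679/3520 + 1560/19267 = 57107493/67819840 ≈ 0.84205)
a = -10861886747/67819840 (a = 57107493/67819840 - (101 - 1*(-60)) = 57107493/67819840 - (101 + 60) = 57107493/67819840 - 1*161 = 57107493/67819840 - 161 = -10861886747/67819840 ≈ -160.16)
(91223 + a) - 312234 = (91223 - 10861886747/67819840) - 312234 = 6175867377573/67819840 - 312234 = -14999792544987/67819840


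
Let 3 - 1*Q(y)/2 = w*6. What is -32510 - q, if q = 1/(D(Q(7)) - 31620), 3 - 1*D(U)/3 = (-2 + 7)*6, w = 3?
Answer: -1030599509/31701 ≈ -32510.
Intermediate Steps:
Q(y) = -30 (Q(y) = 6 - 6*6 = 6 - 2*18 = 6 - 36 = -30)
D(U) = -81 (D(U) = 9 - 3*(-2 + 7)*6 = 9 - 15*6 = 9 - 3*30 = 9 - 90 = -81)
q = -1/31701 (q = 1/(-81 - 31620) = 1/(-31701) = -1/31701 ≈ -3.1545e-5)
-32510 - q = -32510 - 1*(-1/31701) = -32510 + 1/31701 = -1030599509/31701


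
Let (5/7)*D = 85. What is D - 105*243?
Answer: -25396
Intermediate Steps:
D = 119 (D = (7/5)*85 = 119)
D - 105*243 = 119 - 105*243 = 119 - 25515 = -25396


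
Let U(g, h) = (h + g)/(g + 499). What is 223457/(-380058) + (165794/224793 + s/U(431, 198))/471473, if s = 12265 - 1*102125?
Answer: -7345397837652313603/8445373856654028966 ≈ -0.86975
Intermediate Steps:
U(g, h) = (g + h)/(499 + g)
s = -89860 (s = 12265 - 102125 = -89860)
223457/(-380058) + (165794/224793 + s/U(431, 198))/471473 = 223457/(-380058) + (165794/224793 - 89860*(499 + 431)/(431 + 198))/471473 = 223457*(-1/380058) + (165794*(1/224793) - 89860/(629/930))*(1/471473) = -223457/380058 + (165794/224793 - 89860/((1/930)*629))*(1/471473) = -223457/380058 + (165794/224793 - 89860/629/930)*(1/471473) = -223457/380058 + (165794/224793 - 89860*930/629)*(1/471473) = -223457/380058 + (165794/224793 - 83569800/629)*(1/471473) = -223457/380058 - 18785801766974/141394797*1/471473 = -223457/380058 - 18785801766974/66663829125981 = -7345397837652313603/8445373856654028966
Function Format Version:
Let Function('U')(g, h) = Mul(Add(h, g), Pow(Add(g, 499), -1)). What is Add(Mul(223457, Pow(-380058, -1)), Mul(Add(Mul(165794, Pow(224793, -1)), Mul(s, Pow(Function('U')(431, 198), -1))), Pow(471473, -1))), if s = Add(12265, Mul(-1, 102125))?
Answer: Rational(-7345397837652313603, 8445373856654028966) ≈ -0.86975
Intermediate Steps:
Function('U')(g, h) = Mul(Pow(Add(499, g), -1), Add(g, h)) (Function('U')(g, h) = Mul(Add(g, h), Pow(Add(499, g), -1)) = Mul(Pow(Add(499, g), -1), Add(g, h)))
s = -89860 (s = Add(12265, -102125) = -89860)
Add(Mul(223457, Pow(-380058, -1)), Mul(Add(Mul(165794, Pow(224793, -1)), Mul(s, Pow(Function('U')(431, 198), -1))), Pow(471473, -1))) = Add(Mul(223457, Pow(-380058, -1)), Mul(Add(Mul(165794, Pow(224793, -1)), Mul(-89860, Pow(Mul(Pow(Add(499, 431), -1), Add(431, 198)), -1))), Pow(471473, -1))) = Add(Mul(223457, Rational(-1, 380058)), Mul(Add(Mul(165794, Rational(1, 224793)), Mul(-89860, Pow(Mul(Pow(930, -1), 629), -1))), Rational(1, 471473))) = Add(Rational(-223457, 380058), Mul(Add(Rational(165794, 224793), Mul(-89860, Pow(Mul(Rational(1, 930), 629), -1))), Rational(1, 471473))) = Add(Rational(-223457, 380058), Mul(Add(Rational(165794, 224793), Mul(-89860, Pow(Rational(629, 930), -1))), Rational(1, 471473))) = Add(Rational(-223457, 380058), Mul(Add(Rational(165794, 224793), Mul(-89860, Rational(930, 629))), Rational(1, 471473))) = Add(Rational(-223457, 380058), Mul(Add(Rational(165794, 224793), Rational(-83569800, 629)), Rational(1, 471473))) = Add(Rational(-223457, 380058), Mul(Rational(-18785801766974, 141394797), Rational(1, 471473))) = Add(Rational(-223457, 380058), Rational(-18785801766974, 66663829125981)) = Rational(-7345397837652313603, 8445373856654028966)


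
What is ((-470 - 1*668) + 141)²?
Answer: 994009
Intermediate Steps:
((-470 - 1*668) + 141)² = ((-470 - 668) + 141)² = (-1138 + 141)² = (-997)² = 994009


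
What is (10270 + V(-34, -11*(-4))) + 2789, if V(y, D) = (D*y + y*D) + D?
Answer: 10111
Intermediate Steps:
V(y, D) = D + 2*D*y (V(y, D) = (D*y + D*y) + D = 2*D*y + D = D + 2*D*y)
(10270 + V(-34, -11*(-4))) + 2789 = (10270 + (-11*(-4))*(1 + 2*(-34))) + 2789 = (10270 + 44*(1 - 68)) + 2789 = (10270 + 44*(-67)) + 2789 = (10270 - 2948) + 2789 = 7322 + 2789 = 10111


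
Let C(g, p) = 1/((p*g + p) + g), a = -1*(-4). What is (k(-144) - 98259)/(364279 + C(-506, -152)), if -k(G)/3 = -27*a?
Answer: -7467935490/27777730867 ≈ -0.26885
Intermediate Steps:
a = 4
C(g, p) = 1/(g + p + g*p) (C(g, p) = 1/((g*p + p) + g) = 1/((p + g*p) + g) = 1/(g + p + g*p))
k(G) = 324 (k(G) = -(-81)*4 = -3*(-108) = 324)
(k(-144) - 98259)/(364279 + C(-506, -152)) = (324 - 98259)/(364279 + 1/(-506 - 152 - 506*(-152))) = -97935/(364279 + 1/(-506 - 152 + 76912)) = -97935/(364279 + 1/76254) = -97935/27777730867/76254 = -97935*76254/27777730867 = -7467935490/27777730867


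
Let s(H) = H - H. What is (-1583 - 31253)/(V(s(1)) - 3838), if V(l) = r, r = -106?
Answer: 8209/986 ≈ 8.3256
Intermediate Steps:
s(H) = 0
V(l) = -106
(-1583 - 31253)/(V(s(1)) - 3838) = (-1583 - 31253)/(-106 - 3838) = -32836/(-3944) = -32836*(-1/3944) = 8209/986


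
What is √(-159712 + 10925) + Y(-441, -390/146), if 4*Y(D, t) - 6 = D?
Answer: -435/4 + I*√148787 ≈ -108.75 + 385.73*I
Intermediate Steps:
Y(D, t) = 3/2 + D/4
√(-159712 + 10925) + Y(-441, -390/146) = √(-159712 + 10925) + (3/2 + (¼)*(-441)) = √(-148787) + (3/2 - 441/4) = I*√148787 - 435/4 = -435/4 + I*√148787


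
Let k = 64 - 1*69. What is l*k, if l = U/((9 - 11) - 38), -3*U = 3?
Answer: -⅛ ≈ -0.12500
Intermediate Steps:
U = -1 (U = -⅓*3 = -1)
k = -5 (k = 64 - 69 = -5)
l = 1/40 (l = -1/((9 - 11) - 38) = -1/(-2 - 38) = -1/(-40) = -1*(-1/40) = 1/40 ≈ 0.025000)
l*k = (1/40)*(-5) = -⅛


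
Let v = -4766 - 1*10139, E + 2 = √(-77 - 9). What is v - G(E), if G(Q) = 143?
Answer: -15048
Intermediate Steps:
E = -2 + I*√86 (E = -2 + √(-77 - 9) = -2 + √(-86) = -2 + I*√86 ≈ -2.0 + 9.2736*I)
v = -14905 (v = -4766 - 10139 = -14905)
v - G(E) = -14905 - 1*143 = -14905 - 143 = -15048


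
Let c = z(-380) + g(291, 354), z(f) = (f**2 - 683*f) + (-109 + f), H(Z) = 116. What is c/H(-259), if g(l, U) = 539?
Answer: 201995/58 ≈ 3482.7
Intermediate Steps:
z(f) = -109 + f**2 - 682*f
c = 403990 (c = (-109 + (-380)**2 - 682*(-380)) + 539 = (-109 + 144400 + 259160) + 539 = 403451 + 539 = 403990)
c/H(-259) = 403990/116 = 403990*(1/116) = 201995/58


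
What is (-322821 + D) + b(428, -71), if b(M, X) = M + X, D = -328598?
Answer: -651062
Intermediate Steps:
(-322821 + D) + b(428, -71) = (-322821 - 328598) + (428 - 71) = -651419 + 357 = -651062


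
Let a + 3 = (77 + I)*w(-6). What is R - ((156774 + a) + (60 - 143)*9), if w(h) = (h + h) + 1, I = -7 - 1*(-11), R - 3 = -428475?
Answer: -583605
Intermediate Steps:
R = -428472 (R = 3 - 428475 = -428472)
I = 4 (I = -7 + 11 = 4)
w(h) = 1 + 2*h (w(h) = 2*h + 1 = 1 + 2*h)
a = -894 (a = -3 + (77 + 4)*(1 + 2*(-6)) = -3 + 81*(1 - 12) = -3 + 81*(-11) = -3 - 891 = -894)
R - ((156774 + a) + (60 - 143)*9) = -428472 - ((156774 - 894) + (60 - 143)*9) = -428472 - (155880 - 83*9) = -428472 - (155880 - 747) = -428472 - 1*155133 = -428472 - 155133 = -583605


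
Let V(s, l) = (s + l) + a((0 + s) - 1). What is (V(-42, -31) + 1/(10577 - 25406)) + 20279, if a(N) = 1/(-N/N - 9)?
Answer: 2996332901/148290 ≈ 20206.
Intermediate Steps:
a(N) = -⅒ (a(N) = 1/(-1*1 - 9) = 1/(-1 - 9) = 1/(-10) = -⅒)
V(s, l) = -⅒ + l + s (V(s, l) = (s + l) - ⅒ = (l + s) - ⅒ = -⅒ + l + s)
(V(-42, -31) + 1/(10577 - 25406)) + 20279 = ((-⅒ - 31 - 42) + 1/(10577 - 25406)) + 20279 = (-731/10 + 1/(-14829)) + 20279 = (-731/10 - 1/14829) + 20279 = -10840009/148290 + 20279 = 2996332901/148290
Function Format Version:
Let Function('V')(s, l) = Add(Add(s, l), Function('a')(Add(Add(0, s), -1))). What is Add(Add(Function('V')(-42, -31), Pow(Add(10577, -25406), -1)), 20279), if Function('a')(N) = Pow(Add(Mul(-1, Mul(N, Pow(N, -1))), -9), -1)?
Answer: Rational(2996332901, 148290) ≈ 20206.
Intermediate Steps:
Function('a')(N) = Rational(-1, 10) (Function('a')(N) = Pow(Add(Mul(-1, 1), -9), -1) = Pow(Add(-1, -9), -1) = Pow(-10, -1) = Rational(-1, 10))
Function('V')(s, l) = Add(Rational(-1, 10), l, s) (Function('V')(s, l) = Add(Add(s, l), Rational(-1, 10)) = Add(Add(l, s), Rational(-1, 10)) = Add(Rational(-1, 10), l, s))
Add(Add(Function('V')(-42, -31), Pow(Add(10577, -25406), -1)), 20279) = Add(Add(Add(Rational(-1, 10), -31, -42), Pow(Add(10577, -25406), -1)), 20279) = Add(Add(Rational(-731, 10), Pow(-14829, -1)), 20279) = Add(Add(Rational(-731, 10), Rational(-1, 14829)), 20279) = Add(Rational(-10840009, 148290), 20279) = Rational(2996332901, 148290)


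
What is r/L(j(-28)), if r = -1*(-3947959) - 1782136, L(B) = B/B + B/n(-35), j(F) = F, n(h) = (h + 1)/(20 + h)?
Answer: -36818991/193 ≈ -1.9077e+5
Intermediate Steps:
n(h) = (1 + h)/(20 + h)
L(B) = 1 + 15*B/34 (L(B) = B/B + B/(((1 - 35)/(20 - 35))) = 1 + B/((-34/(-15))) = 1 + B/((-1/15*(-34))) = 1 + B/(34/15) = 1 + B*(15/34) = 1 + 15*B/34)
r = 2165823 (r = 3947959 - 1782136 = 2165823)
r/L(j(-28)) = 2165823/(1 + (15/34)*(-28)) = 2165823/(1 - 210/17) = 2165823/(-193/17) = 2165823*(-17/193) = -36818991/193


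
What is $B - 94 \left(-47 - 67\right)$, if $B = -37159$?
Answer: $-26443$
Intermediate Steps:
$B - 94 \left(-47 - 67\right) = -37159 - 94 \left(-47 - 67\right) = -37159 - -10716 = -37159 + 10716 = -26443$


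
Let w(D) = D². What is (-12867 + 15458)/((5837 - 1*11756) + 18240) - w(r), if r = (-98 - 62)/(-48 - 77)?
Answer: -10997329/7700625 ≈ -1.4281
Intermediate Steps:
r = 32/25 (r = -160/(-125) = -160*(-1/125) = 32/25 ≈ 1.2800)
(-12867 + 15458)/((5837 - 1*11756) + 18240) - w(r) = (-12867 + 15458)/((5837 - 1*11756) + 18240) - (32/25)² = 2591/((5837 - 11756) + 18240) - 1*1024/625 = 2591/(-5919 + 18240) - 1024/625 = 2591/12321 - 1024/625 = -10997329/7700625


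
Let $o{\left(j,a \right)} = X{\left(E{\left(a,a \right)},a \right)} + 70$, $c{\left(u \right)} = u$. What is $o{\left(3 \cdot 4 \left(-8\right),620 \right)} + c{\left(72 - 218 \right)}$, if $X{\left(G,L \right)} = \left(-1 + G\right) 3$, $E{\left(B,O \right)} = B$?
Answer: $1781$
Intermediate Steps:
$X{\left(G,L \right)} = -3 + 3 G$
$o{\left(j,a \right)} = 67 + 3 a$ ($o{\left(j,a \right)} = \left(-3 + 3 a\right) + 70 = 67 + 3 a$)
$o{\left(3 \cdot 4 \left(-8\right),620 \right)} + c{\left(72 - 218 \right)} = \left(67 + 3 \cdot 620\right) + \left(72 - 218\right) = \left(67 + 1860\right) - 146 = 1927 - 146 = 1781$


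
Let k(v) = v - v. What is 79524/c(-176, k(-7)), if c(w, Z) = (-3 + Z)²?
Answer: 8836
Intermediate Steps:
k(v) = 0
79524/c(-176, k(-7)) = 79524/((-3 + 0)²) = 79524/((-3)²) = 79524/9 = 79524*(⅑) = 8836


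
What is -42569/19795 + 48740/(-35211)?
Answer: -2463705359/697001745 ≈ -3.5347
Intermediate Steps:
-42569/19795 + 48740/(-35211) = -42569*1/19795 + 48740*(-1/35211) = -42569/19795 - 48740/35211 = -2463705359/697001745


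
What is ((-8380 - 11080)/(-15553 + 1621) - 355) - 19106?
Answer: -67777798/3483 ≈ -19460.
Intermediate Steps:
((-8380 - 11080)/(-15553 + 1621) - 355) - 19106 = (-19460/(-13932) - 355) - 19106 = (-19460*(-1/13932) - 355) - 19106 = (4865/3483 - 355) - 19106 = -1231600/3483 - 19106 = -67777798/3483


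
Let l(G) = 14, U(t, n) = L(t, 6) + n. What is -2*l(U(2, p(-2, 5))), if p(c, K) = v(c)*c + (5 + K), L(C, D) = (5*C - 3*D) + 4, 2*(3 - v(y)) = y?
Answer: -28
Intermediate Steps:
v(y) = 3 - y/2
L(C, D) = 4 - 3*D + 5*C (L(C, D) = (-3*D + 5*C) + 4 = 4 - 3*D + 5*C)
p(c, K) = 5 + K + c*(3 - c/2) (p(c, K) = (3 - c/2)*c + (5 + K) = c*(3 - c/2) + (5 + K) = 5 + K + c*(3 - c/2))
U(t, n) = -14 + n + 5*t (U(t, n) = (4 - 3*6 + 5*t) + n = (4 - 18 + 5*t) + n = (-14 + 5*t) + n = -14 + n + 5*t)
-2*l(U(2, p(-2, 5))) = -2*14 = -28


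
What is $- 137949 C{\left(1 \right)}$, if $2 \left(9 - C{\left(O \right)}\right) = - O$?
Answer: $- \frac{2621031}{2} \approx -1.3105 \cdot 10^{6}$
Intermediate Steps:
$C{\left(O \right)} = 9 + \frac{O}{2}$ ($C{\left(O \right)} = 9 - \frac{\left(-1\right) O}{2} = 9 + \frac{O}{2}$)
$- 137949 C{\left(1 \right)} = - 137949 \left(9 + \frac{1}{2} \cdot 1\right) = - 137949 \left(9 + \frac{1}{2}\right) = \left(-137949\right) \frac{19}{2} = - \frac{2621031}{2}$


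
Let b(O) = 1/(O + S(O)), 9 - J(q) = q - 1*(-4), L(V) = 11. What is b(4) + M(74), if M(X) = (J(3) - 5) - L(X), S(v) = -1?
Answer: -41/3 ≈ -13.667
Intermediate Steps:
J(q) = 5 - q (J(q) = 9 - (q - 1*(-4)) = 9 - (q + 4) = 9 - (4 + q) = 9 + (-4 - q) = 5 - q)
b(O) = 1/(-1 + O) (b(O) = 1/(O - 1) = 1/(-1 + O))
M(X) = -14 (M(X) = ((5 - 1*3) - 5) - 1*11 = ((5 - 3) - 5) - 11 = (2 - 5) - 11 = -3 - 11 = -14)
b(4) + M(74) = 1/(-1 + 4) - 14 = 1/3 - 14 = ⅓ - 14 = -41/3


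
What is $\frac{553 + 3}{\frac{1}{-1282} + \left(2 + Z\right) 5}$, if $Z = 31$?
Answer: $\frac{712792}{211529} \approx 3.3697$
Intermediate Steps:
$\frac{553 + 3}{\frac{1}{-1282} + \left(2 + Z\right) 5} = \frac{553 + 3}{\frac{1}{-1282} + \left(2 + 31\right) 5} = \frac{556}{- \frac{1}{1282} + 33 \cdot 5} = \frac{556}{- \frac{1}{1282} + 165} = \frac{556}{\frac{211529}{1282}} = 556 \cdot \frac{1282}{211529} = \frac{712792}{211529}$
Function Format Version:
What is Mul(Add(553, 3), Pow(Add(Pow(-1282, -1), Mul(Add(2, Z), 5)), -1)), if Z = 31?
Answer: Rational(712792, 211529) ≈ 3.3697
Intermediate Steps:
Mul(Add(553, 3), Pow(Add(Pow(-1282, -1), Mul(Add(2, Z), 5)), -1)) = Mul(Add(553, 3), Pow(Add(Pow(-1282, -1), Mul(Add(2, 31), 5)), -1)) = Mul(556, Pow(Add(Rational(-1, 1282), Mul(33, 5)), -1)) = Mul(556, Pow(Add(Rational(-1, 1282), 165), -1)) = Mul(556, Pow(Rational(211529, 1282), -1)) = Mul(556, Rational(1282, 211529)) = Rational(712792, 211529)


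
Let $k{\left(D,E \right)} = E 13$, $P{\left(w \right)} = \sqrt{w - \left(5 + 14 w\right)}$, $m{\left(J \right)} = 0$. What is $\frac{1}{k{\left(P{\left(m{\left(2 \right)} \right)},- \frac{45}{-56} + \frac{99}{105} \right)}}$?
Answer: $\frac{280}{6357} \approx 0.044046$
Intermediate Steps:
$P{\left(w \right)} = \sqrt{-5 - 13 w}$ ($P{\left(w \right)} = \sqrt{w - \left(5 + 14 w\right)} = \sqrt{-5 - 13 w}$)
$k{\left(D,E \right)} = 13 E$
$\frac{1}{k{\left(P{\left(m{\left(2 \right)} \right)},- \frac{45}{-56} + \frac{99}{105} \right)}} = \frac{1}{13 \left(- \frac{45}{-56} + \frac{99}{105}\right)} = \frac{1}{13 \left(\left(-45\right) \left(- \frac{1}{56}\right) + 99 \cdot \frac{1}{105}\right)} = \frac{1}{13 \left(\frac{45}{56} + \frac{33}{35}\right)} = \frac{1}{13 \cdot \frac{489}{280}} = \frac{1}{\frac{6357}{280}} = \frac{280}{6357}$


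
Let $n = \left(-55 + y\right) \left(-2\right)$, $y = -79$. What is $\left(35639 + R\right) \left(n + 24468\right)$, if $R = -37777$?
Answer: $-52885568$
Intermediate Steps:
$n = 268$ ($n = \left(-55 - 79\right) \left(-2\right) = \left(-134\right) \left(-2\right) = 268$)
$\left(35639 + R\right) \left(n + 24468\right) = \left(35639 - 37777\right) \left(268 + 24468\right) = \left(-2138\right) 24736 = -52885568$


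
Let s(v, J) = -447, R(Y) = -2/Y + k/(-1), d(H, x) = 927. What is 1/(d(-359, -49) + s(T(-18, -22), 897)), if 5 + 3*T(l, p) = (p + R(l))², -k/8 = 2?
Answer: 1/480 ≈ 0.0020833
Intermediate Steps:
k = -16 (k = -8*2 = -16)
R(Y) = 16 - 2/Y (R(Y) = -2/Y - 16/(-1) = -2/Y - 16*(-1) = -2/Y + 16 = 16 - 2/Y)
T(l, p) = -5/3 + (16 + p - 2/l)²/3 (T(l, p) = -5/3 + (p + (16 - 2/l))²/3 = -5/3 + (16 + p - 2/l)²/3)
1/(d(-359, -49) + s(T(-18, -22), 897)) = 1/(927 - 447) = 1/480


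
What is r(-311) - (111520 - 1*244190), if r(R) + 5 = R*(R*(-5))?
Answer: -350940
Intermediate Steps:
r(R) = -5 - 5*R² (r(R) = -5 + R*(R*(-5)) = -5 + R*(-5*R) = -5 - 5*R²)
r(-311) - (111520 - 1*244190) = (-5 - 5*(-311)²) - (111520 - 1*244190) = (-5 - 5*96721) - (111520 - 244190) = (-5 - 483605) - 1*(-132670) = -483610 + 132670 = -350940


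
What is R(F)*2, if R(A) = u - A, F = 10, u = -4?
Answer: -28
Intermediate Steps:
R(A) = -4 - A
R(F)*2 = (-4 - 1*10)*2 = (-4 - 10)*2 = -14*2 = -28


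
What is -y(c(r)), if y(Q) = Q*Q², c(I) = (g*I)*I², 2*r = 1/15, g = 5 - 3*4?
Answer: 343/19683000000000 ≈ 1.7426e-11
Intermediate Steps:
g = -7 (g = 5 - 12 = -7)
r = 1/30 (r = (½)/15 = (½)*(1/15) = 1/30 ≈ 0.033333)
c(I) = -7*I³ (c(I) = (-7*I)*I² = -7*I³)
y(Q) = Q³
-y(c(r)) = -(-7*(1/30)³)³ = -(-7*1/27000)³ = -(-7/27000)³ = -1*(-343/19683000000000) = 343/19683000000000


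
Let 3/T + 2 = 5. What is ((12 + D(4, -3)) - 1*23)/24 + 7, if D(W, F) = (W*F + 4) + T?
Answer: 25/4 ≈ 6.2500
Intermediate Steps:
T = 1 (T = 3/(-2 + 5) = 3/3 = 3*(⅓) = 1)
D(W, F) = 5 + F*W (D(W, F) = (W*F + 4) + 1 = (F*W + 4) + 1 = (4 + F*W) + 1 = 5 + F*W)
((12 + D(4, -3)) - 1*23)/24 + 7 = ((12 + (5 - 3*4)) - 1*23)/24 + 7 = ((12 + (5 - 12)) - 23)/24 + 7 = ((12 - 7) - 23)/24 + 7 = (5 - 23)/24 + 7 = (1/24)*(-18) + 7 = -¾ + 7 = 25/4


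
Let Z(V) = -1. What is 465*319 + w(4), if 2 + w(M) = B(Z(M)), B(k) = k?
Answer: 148332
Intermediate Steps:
w(M) = -3 (w(M) = -2 - 1 = -3)
465*319 + w(4) = 465*319 - 3 = 148335 - 3 = 148332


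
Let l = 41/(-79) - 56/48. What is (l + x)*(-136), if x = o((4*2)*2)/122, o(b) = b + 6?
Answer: 2959700/14457 ≈ 204.72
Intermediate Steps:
o(b) = 6 + b
l = -799/474 (l = 41*(-1/79) - 56*1/48 = -41/79 - 7/6 = -799/474 ≈ -1.6857)
x = 11/61 (x = (6 + (4*2)*2)/122 = (6 + 8*2)*(1/122) = (6 + 16)*(1/122) = 22*(1/122) = 11/61 ≈ 0.18033)
(l + x)*(-136) = (-799/474 + 11/61)*(-136) = -43525/28914*(-136) = 2959700/14457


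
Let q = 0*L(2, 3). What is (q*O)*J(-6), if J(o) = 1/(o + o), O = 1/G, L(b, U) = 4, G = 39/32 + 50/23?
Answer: 0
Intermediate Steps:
G = 2497/736 (G = 39*(1/32) + 50*(1/23) = 39/32 + 50/23 = 2497/736 ≈ 3.3927)
O = 736/2497 (O = 1/(2497/736) = 736/2497 ≈ 0.29475)
J(o) = 1/(2*o)
q = 0 (q = 0*4 = 0)
(q*O)*J(-6) = (0*(736/2497))*((1/2)/(-6)) = 0*((1/2)*(-1/6)) = 0*(-1/12) = 0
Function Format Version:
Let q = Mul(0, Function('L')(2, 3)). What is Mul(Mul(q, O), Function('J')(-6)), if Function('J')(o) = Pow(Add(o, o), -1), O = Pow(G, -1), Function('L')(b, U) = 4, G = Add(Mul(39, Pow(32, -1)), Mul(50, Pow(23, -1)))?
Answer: 0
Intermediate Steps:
G = Rational(2497, 736) (G = Add(Mul(39, Rational(1, 32)), Mul(50, Rational(1, 23))) = Add(Rational(39, 32), Rational(50, 23)) = Rational(2497, 736) ≈ 3.3927)
O = Rational(736, 2497) (O = Pow(Rational(2497, 736), -1) = Rational(736, 2497) ≈ 0.29475)
Function('J')(o) = Mul(Rational(1, 2), Pow(o, -1)) (Function('J')(o) = Pow(Mul(2, o), -1) = Mul(Rational(1, 2), Pow(o, -1)))
q = 0 (q = Mul(0, 4) = 0)
Mul(Mul(q, O), Function('J')(-6)) = Mul(Mul(0, Rational(736, 2497)), Mul(Rational(1, 2), Pow(-6, -1))) = Mul(0, Mul(Rational(1, 2), Rational(-1, 6))) = Mul(0, Rational(-1, 12)) = 0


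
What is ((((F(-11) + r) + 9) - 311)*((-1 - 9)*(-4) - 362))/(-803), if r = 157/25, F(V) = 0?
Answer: -2380546/20075 ≈ -118.58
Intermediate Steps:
r = 157/25 (r = 157*(1/25) = 157/25 ≈ 6.2800)
((((F(-11) + r) + 9) - 311)*((-1 - 9)*(-4) - 362))/(-803) = ((((0 + 157/25) + 9) - 311)*((-1 - 9)*(-4) - 362))/(-803) = (((157/25 + 9) - 311)*(-10*(-4) - 362))*(-1/803) = ((382/25 - 311)*(40 - 362))*(-1/803) = -7393/25*(-322)*(-1/803) = (2380546/25)*(-1/803) = -2380546/20075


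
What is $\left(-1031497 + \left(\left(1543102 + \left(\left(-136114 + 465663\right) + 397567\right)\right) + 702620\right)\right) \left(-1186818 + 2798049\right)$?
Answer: $3127948800771$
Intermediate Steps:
$\left(-1031497 + \left(\left(1543102 + \left(\left(-136114 + 465663\right) + 397567\right)\right) + 702620\right)\right) \left(-1186818 + 2798049\right) = \left(-1031497 + \left(\left(1543102 + \left(329549 + 397567\right)\right) + 702620\right)\right) 1611231 = \left(-1031497 + \left(\left(1543102 + 727116\right) + 702620\right)\right) 1611231 = \left(-1031497 + \left(2270218 + 702620\right)\right) 1611231 = \left(-1031497 + 2972838\right) 1611231 = 1941341 \cdot 1611231 = 3127948800771$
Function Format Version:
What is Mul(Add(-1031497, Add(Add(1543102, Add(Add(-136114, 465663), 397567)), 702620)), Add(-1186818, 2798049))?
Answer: 3127948800771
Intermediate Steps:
Mul(Add(-1031497, Add(Add(1543102, Add(Add(-136114, 465663), 397567)), 702620)), Add(-1186818, 2798049)) = Mul(Add(-1031497, Add(Add(1543102, Add(329549, 397567)), 702620)), 1611231) = Mul(Add(-1031497, Add(Add(1543102, 727116), 702620)), 1611231) = Mul(Add(-1031497, Add(2270218, 702620)), 1611231) = Mul(Add(-1031497, 2972838), 1611231) = Mul(1941341, 1611231) = 3127948800771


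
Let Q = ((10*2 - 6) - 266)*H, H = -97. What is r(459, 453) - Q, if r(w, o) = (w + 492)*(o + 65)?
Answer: 468174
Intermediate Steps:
r(w, o) = (65 + o)*(492 + w) (r(w, o) = (492 + w)*(65 + o) = (65 + o)*(492 + w))
Q = 24444 (Q = ((10*2 - 6) - 266)*(-97) = ((20 - 6) - 266)*(-97) = (14 - 266)*(-97) = -252*(-97) = 24444)
r(459, 453) - Q = (31980 + 65*459 + 492*453 + 453*459) - 1*24444 = (31980 + 29835 + 222876 + 207927) - 24444 = 492618 - 24444 = 468174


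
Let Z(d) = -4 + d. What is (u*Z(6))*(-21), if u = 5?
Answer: -210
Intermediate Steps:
(u*Z(6))*(-21) = (5*(-4 + 6))*(-21) = (5*2)*(-21) = 10*(-21) = -210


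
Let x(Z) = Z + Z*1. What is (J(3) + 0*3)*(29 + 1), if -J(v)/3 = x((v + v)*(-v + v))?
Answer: 0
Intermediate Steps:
x(Z) = 2*Z (x(Z) = Z + Z = 2*Z)
J(v) = 0 (J(v) = -6*(v + v)*(-v + v) = -6*(2*v)*0 = -6*0 = -3*0 = 0)
(J(3) + 0*3)*(29 + 1) = (0 + 0*3)*(29 + 1) = (0 + 0)*30 = 0*30 = 0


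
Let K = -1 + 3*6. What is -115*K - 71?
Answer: -2026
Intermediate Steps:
K = 17 (K = -1 + 18 = 17)
-115*K - 71 = -115*17 - 71 = -1955 - 71 = -2026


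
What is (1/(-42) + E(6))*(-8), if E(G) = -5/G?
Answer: 48/7 ≈ 6.8571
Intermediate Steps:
(1/(-42) + E(6))*(-8) = (1/(-42) - 5/6)*(-8) = (-1/42 - 5*⅙)*(-8) = (-1/42 - ⅚)*(-8) = -6/7*(-8) = 48/7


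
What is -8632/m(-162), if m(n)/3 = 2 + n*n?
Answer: -4316/39369 ≈ -0.10963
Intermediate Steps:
m(n) = 6 + 3*n² (m(n) = 3*(2 + n*n) = 3*(2 + n²) = 6 + 3*n²)
-8632/m(-162) = -8632/(6 + 3*(-162)²) = -8632/(6 + 3*26244) = -8632/(6 + 78732) = -8632/78738 = -8632*1/78738 = -4316/39369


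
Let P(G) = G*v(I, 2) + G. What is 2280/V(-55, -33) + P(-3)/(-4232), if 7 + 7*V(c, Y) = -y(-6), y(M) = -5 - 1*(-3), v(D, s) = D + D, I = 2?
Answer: -13508529/4232 ≈ -3192.0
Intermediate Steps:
v(D, s) = 2*D
y(M) = -2 (y(M) = -5 + 3 = -2)
P(G) = 5*G (P(G) = G*(2*2) + G = G*4 + G = 4*G + G = 5*G)
V(c, Y) = -5/7 (V(c, Y) = -1 + (-1*(-2))/7 = -1 + (⅐)*2 = -1 + 2/7 = -5/7)
2280/V(-55, -33) + P(-3)/(-4232) = 2280/(-5/7) + (5*(-3))/(-4232) = 2280*(-7/5) - 15*(-1/4232) = -3192 + 15/4232 = -13508529/4232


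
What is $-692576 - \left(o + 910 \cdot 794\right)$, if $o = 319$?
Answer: $-1415435$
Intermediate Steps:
$-692576 - \left(o + 910 \cdot 794\right) = -692576 - \left(319 + 910 \cdot 794\right) = -692576 - \left(319 + 722540\right) = -692576 - 722859 = -1415435$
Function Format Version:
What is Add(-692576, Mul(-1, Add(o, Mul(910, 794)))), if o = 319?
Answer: -1415435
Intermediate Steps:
Add(-692576, Mul(-1, Add(o, Mul(910, 794)))) = Add(-692576, Mul(-1, Add(319, Mul(910, 794)))) = Add(-692576, Mul(-1, Add(319, 722540))) = Add(-692576, Mul(-1, 722859)) = Add(-692576, -722859) = -1415435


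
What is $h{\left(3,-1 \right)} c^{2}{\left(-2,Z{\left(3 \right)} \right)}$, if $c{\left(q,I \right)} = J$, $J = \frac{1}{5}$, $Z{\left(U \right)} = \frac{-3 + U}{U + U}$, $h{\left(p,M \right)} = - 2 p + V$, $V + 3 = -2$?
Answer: $- \frac{11}{25} \approx -0.44$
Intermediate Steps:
$V = -5$ ($V = -3 - 2 = -5$)
$h{\left(p,M \right)} = -5 - 2 p$ ($h{\left(p,M \right)} = - 2 p - 5 = -5 - 2 p$)
$Z{\left(U \right)} = \frac{-3 + U}{2 U}$
$J = \frac{1}{5} \approx 0.2$
$c{\left(q,I \right)} = \frac{1}{5}$
$h{\left(3,-1 \right)} c^{2}{\left(-2,Z{\left(3 \right)} \right)} = \frac{-5 - 6}{25} = \left(-5 - 6\right) \frac{1}{25} = \left(-11\right) \frac{1}{25} = - \frac{11}{25}$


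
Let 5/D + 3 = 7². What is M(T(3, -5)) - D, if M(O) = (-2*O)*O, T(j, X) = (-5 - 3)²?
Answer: -376837/46 ≈ -8192.1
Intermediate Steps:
T(j, X) = 64 (T(j, X) = (-8)² = 64)
M(O) = -2*O²
D = 5/46 (D = 5/(-3 + 7²) = 5/(-3 + 49) = 5/46 ≈ 0.10870)
M(T(3, -5)) - D = -2*64² - 1*5/46 = -2*4096 - 5/46 = -8192 - 5/46 = -376837/46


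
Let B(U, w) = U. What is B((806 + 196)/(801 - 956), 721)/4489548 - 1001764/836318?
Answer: -267706724349/223493440730 ≈ -1.1978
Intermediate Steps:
B((806 + 196)/(801 - 956), 721)/4489548 - 1001764/836318 = ((806 + 196)/(801 - 956))/4489548 - 1001764/836318 = (1002/(-155))*(1/4489548) - 1001764*1/836318 = (1002*(-1/155))*(1/4489548) - 500882/418159 = -1002/155*1/4489548 - 500882/418159 = -167/115979990 - 500882/418159 = -267706724349/223493440730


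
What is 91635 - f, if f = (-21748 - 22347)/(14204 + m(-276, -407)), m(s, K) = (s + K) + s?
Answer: 242749934/2649 ≈ 91638.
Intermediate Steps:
m(s, K) = K + 2*s (m(s, K) = (K + s) + s = K + 2*s)
f = -8819/2649 (f = (-21748 - 22347)/(14204 + (-407 + 2*(-276))) = -44095/(14204 + (-407 - 552)) = -44095/(14204 - 959) = -44095/13245 = -44095*1/13245 = -8819/2649 ≈ -3.3292)
91635 - f = 91635 - 1*(-8819/2649) = 91635 + 8819/2649 = 242749934/2649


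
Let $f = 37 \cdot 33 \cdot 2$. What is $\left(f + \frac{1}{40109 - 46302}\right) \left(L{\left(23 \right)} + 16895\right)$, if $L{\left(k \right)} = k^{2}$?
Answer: $\frac{23955315120}{563} \approx 4.2549 \cdot 10^{7}$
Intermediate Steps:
$f = 2442$ ($f = 1221 \cdot 2 = 2442$)
$\left(f + \frac{1}{40109 - 46302}\right) \left(L{\left(23 \right)} + 16895\right) = \left(2442 + \frac{1}{40109 - 46302}\right) \left(23^{2} + 16895\right) = \left(2442 + \frac{1}{-6193}\right) \left(529 + 16895\right) = \left(2442 - \frac{1}{6193}\right) 17424 = \frac{15123305}{6193} \cdot 17424 = \frac{23955315120}{563}$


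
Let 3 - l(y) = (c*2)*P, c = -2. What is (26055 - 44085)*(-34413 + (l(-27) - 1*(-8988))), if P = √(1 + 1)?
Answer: 458358660 - 72120*√2 ≈ 4.5826e+8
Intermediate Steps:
P = √2 ≈ 1.4142
l(y) = 3 + 4*√2 (l(y) = 3 - (-2*2)*√2 = 3 - (-4)*√2 = 3 + 4*√2)
(26055 - 44085)*(-34413 + (l(-27) - 1*(-8988))) = (26055 - 44085)*(-34413 + ((3 + 4*√2) - 1*(-8988))) = -18030*(-34413 + ((3 + 4*√2) + 8988)) = -18030*(-34413 + (8991 + 4*√2)) = -18030*(-25422 + 4*√2) = 458358660 - 72120*√2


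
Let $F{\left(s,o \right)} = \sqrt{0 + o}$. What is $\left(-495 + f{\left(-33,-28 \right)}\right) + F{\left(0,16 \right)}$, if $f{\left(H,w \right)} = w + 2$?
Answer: $-517$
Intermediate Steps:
$f{\left(H,w \right)} = 2 + w$
$F{\left(s,o \right)} = \sqrt{o}$
$\left(-495 + f{\left(-33,-28 \right)}\right) + F{\left(0,16 \right)} = \left(-495 + \left(2 - 28\right)\right) + \sqrt{16} = \left(-495 - 26\right) + 4 = -521 + 4 = -517$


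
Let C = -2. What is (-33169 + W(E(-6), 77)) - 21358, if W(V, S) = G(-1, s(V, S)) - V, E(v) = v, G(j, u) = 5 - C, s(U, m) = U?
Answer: -54514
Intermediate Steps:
G(j, u) = 7 (G(j, u) = 5 - 1*(-2) = 5 + 2 = 7)
W(V, S) = 7 - V
(-33169 + W(E(-6), 77)) - 21358 = (-33169 + (7 - 1*(-6))) - 21358 = (-33169 + (7 + 6)) - 21358 = (-33169 + 13) - 21358 = -33156 - 21358 = -54514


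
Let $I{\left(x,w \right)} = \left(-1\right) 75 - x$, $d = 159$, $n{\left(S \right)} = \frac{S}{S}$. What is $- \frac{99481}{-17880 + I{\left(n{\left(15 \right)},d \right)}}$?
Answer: $\frac{99481}{17956} \approx 5.5403$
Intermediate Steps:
$n{\left(S \right)} = 1$
$I{\left(x,w \right)} = -75 - x$
$- \frac{99481}{-17880 + I{\left(n{\left(15 \right)},d \right)}} = - \frac{99481}{-17880 - 76} = - \frac{99481}{-17956} = \left(-99481\right) \left(- \frac{1}{17956}\right) = \frac{99481}{17956}$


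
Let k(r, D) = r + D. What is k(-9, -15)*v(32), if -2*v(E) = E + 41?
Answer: 876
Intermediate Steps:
v(E) = -41/2 - E/2 (v(E) = -(E + 41)/2 = -(41 + E)/2 = -41/2 - E/2)
k(r, D) = D + r
k(-9, -15)*v(32) = (-15 - 9)*(-41/2 - ½*32) = -24*(-41/2 - 16) = -24*(-73/2) = 876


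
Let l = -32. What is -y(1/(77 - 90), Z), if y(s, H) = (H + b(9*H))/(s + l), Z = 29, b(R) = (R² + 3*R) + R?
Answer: 899522/417 ≈ 2157.1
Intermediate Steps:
b(R) = R² + 4*R
y(s, H) = (H + 9*H*(4 + 9*H))/(-32 + s) (y(s, H) = (H + (9*H)*(4 + 9*H))/(s - 32) = (H + 9*H*(4 + 9*H))/(-32 + s))
-y(1/(77 - 90), Z) = -29*(37 + 81*29)/(-32 + 1/(77 - 90)) = -29*(37 + 2349)/(-32 + 1/(-13)) = -29*2386/(-32 - 1/13) = -29*2386/(-417/13) = -29*(-13)*2386/417 = -1*(-899522/417) = 899522/417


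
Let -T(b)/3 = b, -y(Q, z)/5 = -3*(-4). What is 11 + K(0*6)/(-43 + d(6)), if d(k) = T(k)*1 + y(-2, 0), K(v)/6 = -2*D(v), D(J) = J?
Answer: 11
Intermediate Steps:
y(Q, z) = -60 (y(Q, z) = -(-15)*(-4) = -5*12 = -60)
T(b) = -3*b
K(v) = -12*v (K(v) = 6*(-2*v) = -12*v)
d(k) = -60 - 3*k (d(k) = -3*k*1 - 60 = -3*k - 60 = -60 - 3*k)
11 + K(0*6)/(-43 + d(6)) = 11 + (-0*6)/(-43 + (-60 - 3*6)) = 11 + (-12*0)/(-43 + (-60 - 18)) = 11 + 0/(-43 - 78) = 11 + 0/(-121) = 11 - 1/121*0 = 11 + 0 = 11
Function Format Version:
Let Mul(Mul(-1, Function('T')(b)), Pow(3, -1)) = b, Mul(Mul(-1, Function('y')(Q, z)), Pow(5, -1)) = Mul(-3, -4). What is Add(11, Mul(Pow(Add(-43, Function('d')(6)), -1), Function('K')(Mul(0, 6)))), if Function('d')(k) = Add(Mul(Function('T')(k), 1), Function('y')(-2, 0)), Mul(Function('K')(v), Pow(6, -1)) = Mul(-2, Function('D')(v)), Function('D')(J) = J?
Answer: 11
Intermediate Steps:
Function('y')(Q, z) = -60 (Function('y')(Q, z) = Mul(-5, Mul(-3, -4)) = Mul(-5, 12) = -60)
Function('T')(b) = Mul(-3, b)
Function('K')(v) = Mul(-12, v) (Function('K')(v) = Mul(6, Mul(-2, v)) = Mul(-12, v))
Function('d')(k) = Add(-60, Mul(-3, k)) (Function('d')(k) = Add(Mul(Mul(-3, k), 1), -60) = Add(Mul(-3, k), -60) = Add(-60, Mul(-3, k)))
Add(11, Mul(Pow(Add(-43, Function('d')(6)), -1), Function('K')(Mul(0, 6)))) = Add(11, Mul(Pow(Add(-43, Add(-60, Mul(-3, 6))), -1), Mul(-12, Mul(0, 6)))) = Add(11, Mul(Pow(Add(-43, Add(-60, -18)), -1), Mul(-12, 0))) = Add(11, Mul(Pow(Add(-43, -78), -1), 0)) = Add(11, Mul(Pow(-121, -1), 0)) = Add(11, Mul(Rational(-1, 121), 0)) = Add(11, 0) = 11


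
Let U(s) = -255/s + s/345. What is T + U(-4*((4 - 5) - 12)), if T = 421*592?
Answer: 4471136809/17940 ≈ 2.4923e+5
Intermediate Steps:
T = 249232
U(s) = -255/s + s/345 (U(s) = -255/s + s*(1/345) = -255/s + s/345)
T + U(-4*((4 - 5) - 12)) = 249232 + (-255*(-1/(4*((4 - 5) - 12))) + (-4*((4 - 5) - 12))/345) = 249232 + (-255*(-1/(4*(-1 - 12))) + (-4*(-1 - 12))/345) = 249232 + (-255/((-4*(-13))) + (-4*(-13))/345) = 249232 + (-255/52 + (1/345)*52) = 249232 + (-255*1/52 + 52/345) = 249232 + (-255/52 + 52/345) = 249232 - 85271/17940 = 4471136809/17940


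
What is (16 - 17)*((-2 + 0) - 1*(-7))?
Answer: -5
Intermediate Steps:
(16 - 17)*((-2 + 0) - 1*(-7)) = -(-2 + 7) = -1*5 = -5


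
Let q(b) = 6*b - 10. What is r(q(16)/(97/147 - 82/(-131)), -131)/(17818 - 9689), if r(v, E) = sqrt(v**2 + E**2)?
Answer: 131*sqrt(772927285)/201282169 ≈ 0.018094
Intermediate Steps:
q(b) = -10 + 6*b
r(v, E) = sqrt(E**2 + v**2)
r(q(16)/(97/147 - 82/(-131)), -131)/(17818 - 9689) = sqrt((-131)**2 + ((-10 + 6*16)/(97/147 - 82/(-131)))**2)/(17818 - 9689) = sqrt(17161 + ((-10 + 96)/(97*(1/147) - 82*(-1/131)))**2)/8129 = sqrt(17161 + (86/(97/147 + 82/131))**2)*(1/8129) = sqrt(17161 + (86/(24761/19257))**2)*(1/8129) = sqrt(17161 + (86*(19257/24761))**2)*(1/8129) = sqrt(17161 + (1656102/24761)**2)*(1/8129) = sqrt(17161 + 2742673834404/613107121)*(1/8129) = sqrt(13264205137885/613107121)*(1/8129) = (131*sqrt(772927285)/24761)*(1/8129) = 131*sqrt(772927285)/201282169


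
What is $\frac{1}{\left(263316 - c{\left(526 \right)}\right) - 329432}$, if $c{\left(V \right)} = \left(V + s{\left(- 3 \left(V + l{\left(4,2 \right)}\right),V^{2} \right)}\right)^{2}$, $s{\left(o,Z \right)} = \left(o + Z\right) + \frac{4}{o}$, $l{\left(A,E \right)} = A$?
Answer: $- \frac{632025}{48009907871690344} \approx -1.3164 \cdot 10^{-11}$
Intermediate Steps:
$s{\left(o,Z \right)} = Z + o + \frac{4}{o}$ ($s{\left(o,Z \right)} = \left(Z + o\right) + \frac{4}{o} = Z + o + \frac{4}{o}$)
$c{\left(V \right)} = \left(-12 + V^{2} - 2 V + \frac{4}{-12 - 3 V}\right)^{2}$ ($c{\left(V \right)} = \left(V + \left(V^{2} - 3 \left(V + 4\right) + \frac{4}{\left(-3\right) \left(V + 4\right)}\right)\right)^{2} = \left(V + \left(V^{2} - 3 \left(4 + V\right) + \frac{4}{\left(-3\right) \left(4 + V\right)}\right)\right)^{2} = \left(V + \left(V^{2} - \left(12 + 3 V\right) + \frac{4}{-12 - 3 V}\right)\right)^{2} = \left(V + \left(-12 + V^{2} - 3 V + \frac{4}{-12 - 3 V}\right)\right)^{2} = \left(-12 + V^{2} - 2 V + \frac{4}{-12 - 3 V}\right)^{2}$)
$\frac{1}{\left(263316 - c{\left(526 \right)}\right) - 329432} = \frac{1}{\left(263316 - \frac{\left(4 + 3 \left(4 + 526\right) \left(12 - 526^{2} + 2 \cdot 526\right)\right)^{2}}{9 \left(4 + 526\right)^{2}}\right) - 329432} = \frac{1}{\left(263316 - \frac{\left(4 + 3 \cdot 530 \left(12 - 276676 + 1052\right)\right)^{2}}{9 \cdot 280900}\right) - 329432} = \frac{1}{\left(263316 - \frac{1}{9} \cdot \frac{1}{280900} \left(4 + 3 \cdot 530 \left(12 - 276676 + 1052\right)\right)^{2}\right) - 329432} = \frac{1}{\left(263316 - \frac{1}{9} \cdot \frac{1}{280900} \left(4 + 3 \cdot 530 \left(-275612\right)\right)^{2}\right) - 329432} = \frac{1}{\left(263316 - \frac{1}{9} \cdot \frac{1}{280900} \left(4 - 438223080\right)^{2}\right) - 329432} = \frac{1}{\left(263316 - \frac{1}{9} \cdot \frac{1}{280900} \left(-438223076\right)^{2}\right) - 329432} = \frac{1}{\left(263316 - \frac{1}{9} \cdot \frac{1}{280900} \cdot 192039464338901776\right) - 329432} = \frac{1}{\left(263316 - \frac{48009866084725444}{632025}\right) - 329432} = \frac{1}{- \frac{48009699662430544}{632025} - 329432} = \frac{1}{- \frac{48009907871690344}{632025}} = - \frac{632025}{48009907871690344}$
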